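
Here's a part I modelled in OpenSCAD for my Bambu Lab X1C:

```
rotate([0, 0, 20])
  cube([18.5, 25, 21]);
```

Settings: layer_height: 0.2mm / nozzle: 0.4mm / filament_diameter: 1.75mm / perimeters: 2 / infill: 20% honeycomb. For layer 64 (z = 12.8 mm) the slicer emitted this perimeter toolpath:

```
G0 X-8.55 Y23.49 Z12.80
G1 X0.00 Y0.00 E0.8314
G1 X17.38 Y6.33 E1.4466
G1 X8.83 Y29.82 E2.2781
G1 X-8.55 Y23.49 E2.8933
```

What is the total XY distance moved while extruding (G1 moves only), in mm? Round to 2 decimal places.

Sum the Euclidean lengths of each G1 segment: total = 86.99 mm.

86.99 mm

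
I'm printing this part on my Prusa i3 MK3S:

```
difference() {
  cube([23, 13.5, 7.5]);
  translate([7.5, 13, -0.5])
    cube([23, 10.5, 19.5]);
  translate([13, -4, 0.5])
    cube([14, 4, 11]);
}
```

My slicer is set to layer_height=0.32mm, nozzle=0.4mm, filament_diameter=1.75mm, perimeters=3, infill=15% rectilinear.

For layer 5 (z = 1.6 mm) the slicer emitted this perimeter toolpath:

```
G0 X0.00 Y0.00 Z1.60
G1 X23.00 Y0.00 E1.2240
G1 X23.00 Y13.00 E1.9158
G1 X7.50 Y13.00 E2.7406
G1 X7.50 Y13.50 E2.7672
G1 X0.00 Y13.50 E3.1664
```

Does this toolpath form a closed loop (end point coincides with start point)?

Start point (G0): (0.00, 0.00). End point (last G1): the path does not return to the start — open.

no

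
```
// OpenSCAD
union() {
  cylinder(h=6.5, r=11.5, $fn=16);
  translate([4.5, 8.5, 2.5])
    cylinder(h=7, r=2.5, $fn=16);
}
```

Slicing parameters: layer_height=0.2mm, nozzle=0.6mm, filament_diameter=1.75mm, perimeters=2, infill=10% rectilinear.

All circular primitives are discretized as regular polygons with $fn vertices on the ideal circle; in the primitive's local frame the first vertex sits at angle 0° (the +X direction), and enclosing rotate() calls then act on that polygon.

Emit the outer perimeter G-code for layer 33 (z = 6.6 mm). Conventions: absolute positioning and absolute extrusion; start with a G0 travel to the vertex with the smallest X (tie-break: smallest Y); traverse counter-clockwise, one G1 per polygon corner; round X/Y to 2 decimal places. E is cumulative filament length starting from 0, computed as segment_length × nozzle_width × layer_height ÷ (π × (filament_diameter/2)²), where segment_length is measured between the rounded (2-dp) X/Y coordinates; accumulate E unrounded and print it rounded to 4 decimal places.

G0 X2.00 Y8.50 Z6.60
G1 X2.19 Y7.54 E0.0488
G1 X2.73 Y6.73 E0.0974
G1 X3.54 Y6.19 E0.1460
G1 X4.50 Y6.00 E0.1948
G1 X5.46 Y6.19 E0.2436
G1 X6.27 Y6.73 E0.2922
G1 X6.81 Y7.54 E0.3407
G1 X7.00 Y8.50 E0.3896
G1 X6.81 Y9.46 E0.4384
G1 X6.27 Y10.27 E0.4870
G1 X5.46 Y10.81 E0.5355
G1 X4.50 Y11.00 E0.5844
G1 X3.54 Y10.81 E0.6332
G1 X2.73 Y10.27 E0.6817
G1 X2.19 Y9.46 E0.7303
G1 X2.00 Y8.50 E0.7791

At z = 6.6 mm: the cylinder is not intersected at this z (z outside [0, 6.5]); the r=2.5 cylinder at (4.5, 8.5) contributes a regular 16-gon of circumradius 2.5; Taking the union: only the r=2.5 cylinder at (4.5, 8.5) is present, so the union is just that shape — 1 connected region. The outline is a single polygon with 16 vertices. Extrusion per mm of travel: 0.6 × 0.2 / (π × 0.875²) = 0.049890. Accumulating E over each segment gives final E = 0.7791.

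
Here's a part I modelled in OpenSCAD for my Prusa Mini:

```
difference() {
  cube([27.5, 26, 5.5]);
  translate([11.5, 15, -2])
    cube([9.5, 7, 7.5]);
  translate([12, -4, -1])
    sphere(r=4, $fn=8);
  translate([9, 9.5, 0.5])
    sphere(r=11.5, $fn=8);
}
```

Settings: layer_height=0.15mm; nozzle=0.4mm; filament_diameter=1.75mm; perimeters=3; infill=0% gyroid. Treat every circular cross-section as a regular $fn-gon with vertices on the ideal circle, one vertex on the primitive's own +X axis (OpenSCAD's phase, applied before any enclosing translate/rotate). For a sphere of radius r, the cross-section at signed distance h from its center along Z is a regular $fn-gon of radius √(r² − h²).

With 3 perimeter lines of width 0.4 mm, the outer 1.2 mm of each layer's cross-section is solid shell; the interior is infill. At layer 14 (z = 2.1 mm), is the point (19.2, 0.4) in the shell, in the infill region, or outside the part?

At z = 2.1 mm: the cube is present — its section is the full 27.5×26 rectangle; the 9.5×7 cube at (11.5, 15) contributes its full rectangle; the r=4 sphere at (12, -4) contributes a regular 8-gon of circumradius √(4²−3.1²) = 2.528; the r=11.5 sphere at (9, 9.5) slices to a regular 8-gon of circumradius 11.388 (√(r²−h²) with h=1.6 from center); After the difference (first − rest): starting from the 27.5×26 cube, the 9.5×7 cube at (11.5, 15) lies wholly inside it (removes its full 66.50 mm² and its 33.00 mm outline becomes a hole wall); the r=4 sphere at (12, -4) misses the remaining region (no effect); the r=11.5 sphere at (9, 9.5) partially overlaps it — only the 322.53 mm² overlap (of its 366.82 mm²) is removed, clipping the outline — 2 connected regions. Overall, the cross-section has 2 separate islands. The nearest boundary edge runs (27.50, 0.00)→(13.56, 0.00); distance from the point to it = 0.40 mm. (Shell/infill is judged within the island containing the point — the largest one.) The point is inside the cross-section, 0.40 mm from the nearest boundary — within the 1.2 mm shell band (3 × 0.4).

shell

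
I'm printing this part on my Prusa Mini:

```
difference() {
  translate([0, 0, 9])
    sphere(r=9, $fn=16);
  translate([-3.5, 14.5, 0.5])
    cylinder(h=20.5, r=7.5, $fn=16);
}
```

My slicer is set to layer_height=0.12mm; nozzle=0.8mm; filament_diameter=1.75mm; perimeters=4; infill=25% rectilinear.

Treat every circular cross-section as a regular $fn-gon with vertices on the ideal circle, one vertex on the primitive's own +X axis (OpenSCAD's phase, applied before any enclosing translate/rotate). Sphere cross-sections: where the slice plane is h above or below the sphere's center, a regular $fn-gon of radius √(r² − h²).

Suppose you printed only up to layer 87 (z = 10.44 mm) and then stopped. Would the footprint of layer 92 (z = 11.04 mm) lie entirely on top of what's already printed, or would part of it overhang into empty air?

entirely on top

Compare the two slices. At z = 10.44: the sphere: section is a regular 16-gon, circumradius = √(r²−h²) = √(9²−1.44²) = 8.884 (area = (16/2)·8.884²·sin(360°/16) = 241.63 mm²); the r=7.5 cylinder at (-3.5, 14.5) gives a regular 16-gon of circumradius 7.5 (constant along its height) (area = (16/2)·7.500²·sin(360°/16) = 172.21 mm²); Taking the first minus the rest: starting from the r=9 sphere (241.63 mm²), the r=7.5 cylinder at (-3.5, 14.5) partially overlaps it — only the 5.27 mm² overlap (of its 172.21 mm²) is removed, clipping the outline — area = 236.36 mm². At z = 11.04: the r=9 sphere slices to a regular 16-gon of circumradius 8.766 (√(r²−h²) with h=2.04 from center) (area = (16/2)·8.766²·sin(360°/16) = 235.24 mm²); the r=7.5 cylinder at (-3.5, 14.5) contributes a regular 16-gon of circumradius 7.5 (area = (16/2)·7.500²·sin(360°/16) = 172.21 mm²); Subtracting the remaining from the first: starting from the r=9 sphere (235.24 mm²), the r=7.5 cylinder at (-3.5, 14.5) partially overlaps it — only the 4.57 mm² overlap (of its 172.21 mm²) is removed, clipping the outline — area = 230.67 mm². Checking containment: the cross-section at z = 11.04 is a subset of the cross-section at z = 10.44.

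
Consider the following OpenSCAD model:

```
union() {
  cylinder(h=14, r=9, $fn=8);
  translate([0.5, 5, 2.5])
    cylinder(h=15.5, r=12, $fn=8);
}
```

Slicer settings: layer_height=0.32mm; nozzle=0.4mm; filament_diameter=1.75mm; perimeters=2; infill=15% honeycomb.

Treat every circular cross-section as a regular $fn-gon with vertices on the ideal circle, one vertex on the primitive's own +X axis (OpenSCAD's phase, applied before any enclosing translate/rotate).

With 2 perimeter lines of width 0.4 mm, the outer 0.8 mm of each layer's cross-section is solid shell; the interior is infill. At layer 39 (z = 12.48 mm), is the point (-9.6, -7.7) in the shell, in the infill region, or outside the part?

At z = 12.48 mm: the cylinder: section is a regular 8-gon, circumradius r=9; the cylinder at (0.5, 5): section is a regular 8-gon, circumradius r=12; Combining (union): the regions partially overlap (shared area 201.52 mm²), so overlapping operands fuse into one piece — 1 connected region. Overall, the cross-section is a single solid region. The nearest boundary edge runs (-6.36, -6.36)→(-7.47, -3.70); distance from the point to it = 3.50 mm. The point is not inside any of the regions above, so it lies outside the cross-section (3.50 mm from the nearest boundary).

outside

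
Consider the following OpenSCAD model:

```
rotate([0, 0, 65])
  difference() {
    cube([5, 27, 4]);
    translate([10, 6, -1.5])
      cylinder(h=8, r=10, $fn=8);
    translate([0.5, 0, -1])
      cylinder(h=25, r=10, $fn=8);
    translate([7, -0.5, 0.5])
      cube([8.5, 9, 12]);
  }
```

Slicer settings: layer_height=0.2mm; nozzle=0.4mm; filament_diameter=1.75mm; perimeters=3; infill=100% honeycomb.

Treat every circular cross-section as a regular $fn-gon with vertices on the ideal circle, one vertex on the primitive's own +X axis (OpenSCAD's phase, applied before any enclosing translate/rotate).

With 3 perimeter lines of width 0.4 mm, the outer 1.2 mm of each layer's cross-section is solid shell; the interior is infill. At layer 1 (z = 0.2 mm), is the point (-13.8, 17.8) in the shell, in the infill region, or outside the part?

outside

At z = 0.2 mm: the 5×27 cube contributes its full rectangle; the r=10 cylinder at (10, 6) gives a regular 8-gon of circumradius 10 (constant along its height); the cylinder at (0.5, 0): section is a regular 8-gon, circumradius r=10; the cube at (7, -0.5) is absent (z outside [0.5, 12.5]); After the difference (first − rest): starting from the 5×27 cube, the r=10 cylinder at (10, 6) partially overlaps it — only the 48.43 mm² overlap (of its 282.84 mm²) is removed, clipping the outline; the r=10 cylinder at (0.5, 0) partially overlaps it — only the 10.48 mm² overlap (of its 282.84 mm²) is removed, clipping the outline — 1 connected region; (rotated 65° about Z; rotation is an isometry so areas/perimeters/island counts are preserved). Overall, the cross-section is a single solid region. Undo the 65° rotation: the query point maps to (10.300, 20.030) in the un-rotated model frame. The nearest boundary edge runs (5.00, 27.00)→(5.00, 13.93); distance from the point to it = 5.30 mm. The point is not inside any of the regions above, so it lies outside the cross-section (5.30 mm from the nearest boundary).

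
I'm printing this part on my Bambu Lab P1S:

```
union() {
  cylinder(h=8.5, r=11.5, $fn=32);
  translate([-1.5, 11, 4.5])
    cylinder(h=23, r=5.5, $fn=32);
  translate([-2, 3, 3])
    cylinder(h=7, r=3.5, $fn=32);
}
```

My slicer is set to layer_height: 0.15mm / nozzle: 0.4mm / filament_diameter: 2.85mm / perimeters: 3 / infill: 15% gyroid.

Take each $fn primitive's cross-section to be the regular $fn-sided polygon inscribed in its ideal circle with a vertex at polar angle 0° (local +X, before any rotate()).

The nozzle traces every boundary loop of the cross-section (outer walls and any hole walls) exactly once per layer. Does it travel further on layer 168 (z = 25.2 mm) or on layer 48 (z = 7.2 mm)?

Layer 168 (z = 25.2): the cylinder is not intersected at this z (z outside [0, 8.5]); the cylinder at (-1.5, 11): section is a regular 32-gon, circumradius r=5.5 (perimeter = 2·32·5.500·sin(180°/32) = 34.50 mm); the cylinder at (-2, 3) does not reach this height (z outside [3, 10]); Taking the union: only the r=5.5 cylinder at (-1.5, 11) is present, so the union is just that shape — boundary = 34.50 mm. So its perimeter = 34.50 mm. Layer 48 (z = 7.2): the r=11.5 cylinder contributes a regular 32-gon of circumradius 11.5 (perimeter = 2·32·11.500·sin(180°/32) = 72.14 mm); the cylinder at (-1.5, 11): section is a regular 32-gon, circumradius r=5.5 (perimeter = 2·32·5.500·sin(180°/32) = 34.50 mm); the r=3.5 cylinder at (-2, 3) contributes a regular 32-gon of circumradius 3.5 (perimeter = 2·32·3.500·sin(180°/32) = 21.96 mm); Combining (union): the regions partially overlap (shared area 84.50 mm²), so the edge portions inside another operand are dropped and the merged outline is re-measured after clipping — boundary = 80.13 mm. So its perimeter = 80.13 mm. Layer 48 is larger (80.13 vs 34.50 mm).

layer 48 (z = 7.2 mm)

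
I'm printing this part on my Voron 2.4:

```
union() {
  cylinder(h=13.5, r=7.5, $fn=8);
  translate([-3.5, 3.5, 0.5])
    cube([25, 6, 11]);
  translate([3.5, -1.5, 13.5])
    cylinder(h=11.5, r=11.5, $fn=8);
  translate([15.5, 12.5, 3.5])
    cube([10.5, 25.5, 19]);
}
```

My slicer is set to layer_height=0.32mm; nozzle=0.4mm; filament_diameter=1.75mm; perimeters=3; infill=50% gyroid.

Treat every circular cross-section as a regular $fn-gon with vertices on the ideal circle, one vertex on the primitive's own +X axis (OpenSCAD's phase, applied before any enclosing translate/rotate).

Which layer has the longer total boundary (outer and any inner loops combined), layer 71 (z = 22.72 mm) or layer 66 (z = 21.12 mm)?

Layer 71 (z = 22.72): the cylinder is not intersected at this z (z outside [0, 13.5]); the cube at (-3.5, 3.5) is absent (z outside [0.5, 11.5]); the r=11.5 cylinder at (3.5, -1.5) contributes a regular 8-gon of circumradius 11.5 (perimeter = 2·8·11.500·sin(180°/8) = 70.41 mm); the cube at (15.5, 12.5) is not intersected at this z (z outside [3.5, 22.5]); Combining (union): only the r=11.5 cylinder at (3.5, -1.5) is present, so the union is just that shape — boundary = 70.41 mm. So its perimeter = 70.41 mm. Layer 66 (z = 21.12): the cylinder does not reach this height (z outside [0, 13.5]); the cube at (-3.5, 3.5) does not reach this height (z outside [0.5, 11.5]); the r=11.5 cylinder at (3.5, -1.5) gives a regular 8-gon of circumradius 11.5 (constant along its height) (perimeter = 2·8·11.500·sin(180°/8) = 70.41 mm); the cube at (15.5, 12.5) (footprint 10.5×25.5) is included at this height (perimeter 72.00 mm); Taking the union: the 2 present regions are separate (no shared area or edge), so areas and boundary lengths simply add and each stays a separate island — boundary = 142.41 mm. So its perimeter = 142.41 mm. Layer 66 is larger (142.41 vs 70.41 mm).

layer 66 (z = 21.12 mm)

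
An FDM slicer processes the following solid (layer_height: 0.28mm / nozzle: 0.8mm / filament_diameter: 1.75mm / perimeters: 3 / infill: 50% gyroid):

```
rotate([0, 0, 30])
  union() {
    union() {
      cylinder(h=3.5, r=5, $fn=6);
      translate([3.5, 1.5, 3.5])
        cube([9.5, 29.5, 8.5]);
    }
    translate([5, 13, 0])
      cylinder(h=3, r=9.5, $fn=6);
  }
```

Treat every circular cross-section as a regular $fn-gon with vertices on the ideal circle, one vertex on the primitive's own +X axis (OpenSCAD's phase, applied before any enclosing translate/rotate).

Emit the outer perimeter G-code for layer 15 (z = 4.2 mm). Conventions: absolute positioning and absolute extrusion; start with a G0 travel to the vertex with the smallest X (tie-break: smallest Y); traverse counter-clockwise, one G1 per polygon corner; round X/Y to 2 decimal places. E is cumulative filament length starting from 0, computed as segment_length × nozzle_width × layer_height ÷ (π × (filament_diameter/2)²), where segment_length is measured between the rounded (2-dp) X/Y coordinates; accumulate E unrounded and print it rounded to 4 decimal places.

At z = 4.2 mm: the cylinder is not intersected at this z (z outside [0, 3.5]); the cube at (3.5, 1.5) (footprint 9.5×29.5) is included at this height; Merging all regions: only the 9.5×29.5 cube at (3.5, 1.5) is present, so the union is just that shape — 1 connected region; the cylinder at (5, 13) does not reach this height (z outside [0, 3]); Taking the union: only the result so far is present, so the union is just that shape — 1 connected region; (rotated 30° about Z; rotation is an isometry so areas/perimeters/island counts are preserved). The outline is a single polygon with 4 vertices. Extrusion per mm of travel: 0.8 × 0.28 / (π × 0.875²) = 0.093128. Accumulating E over each segment gives final E = 7.2648.

G0 X-12.47 Y28.60 Z4.20
G1 X2.28 Y3.05 E2.7475
G1 X10.51 Y7.80 E3.6324
G1 X-4.24 Y33.35 E6.3799
G1 X-12.47 Y28.60 E7.2648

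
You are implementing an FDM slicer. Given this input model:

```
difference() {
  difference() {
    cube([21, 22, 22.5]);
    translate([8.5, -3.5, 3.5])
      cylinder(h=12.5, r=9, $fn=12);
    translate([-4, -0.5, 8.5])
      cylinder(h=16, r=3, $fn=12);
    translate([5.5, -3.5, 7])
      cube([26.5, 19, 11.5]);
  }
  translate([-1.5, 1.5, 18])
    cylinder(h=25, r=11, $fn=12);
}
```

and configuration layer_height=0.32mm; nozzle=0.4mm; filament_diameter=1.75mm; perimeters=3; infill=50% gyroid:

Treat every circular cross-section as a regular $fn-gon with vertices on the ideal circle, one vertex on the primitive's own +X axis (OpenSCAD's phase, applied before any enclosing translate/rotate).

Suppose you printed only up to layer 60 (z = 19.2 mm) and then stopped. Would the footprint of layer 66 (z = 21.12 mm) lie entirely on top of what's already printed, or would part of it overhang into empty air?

Compare the two slices. At z = 19.2: the 21×22 cube contributes its full rectangle (area 462.00 mm²); the cylinder at (8.5, -3.5) does not reach this height (z outside [3.5, 16]); the cylinder at (-4, -0.5): section is a regular 12-gon, circumradius r=3 (area = (12/2)·3.000²·sin(360°/12) = 27.00 mm²); the cube at (5.5, -3.5) is not intersected at this z (z outside [7, 18.5]); Subtracting the remaining from the first: starting from the 21×22 cube (462.00 mm²), the r=3 cylinder at (-4, -0.5) misses the remaining region (no effect) — area = 462.00 mm²; the cylinder at (-1.5, 1.5): section is a regular 12-gon, circumradius r=11 (area = (12/2)·11.000²·sin(360°/12) = 363.00 mm²); Taking the first minus the rest: starting from that combined region (462.00 mm²), the r=11 cylinder at (-1.5, 1.5) partially overlaps it — only the 88.50 mm² overlap (of its 363.00 mm²) is removed, clipping the outline — area = 373.50 mm². At z = 21.12: the 21×22 cube contributes its full rectangle (area 462.00 mm²); the cylinder at (8.5, -3.5) is not intersected at this z (z outside [3.5, 16]); the cylinder at (-4, -0.5): section is a regular 12-gon, circumradius r=3 (area = (12/2)·3.000²·sin(360°/12) = 27.00 mm²); the cube at (5.5, -3.5) is absent (z outside [7, 18.5]); Subtracting the remaining from the first: starting from the 21×22 cube (462.00 mm²), the r=3 cylinder at (-4, -0.5) misses the remaining region (no effect) — area = 462.00 mm²; the r=11 cylinder at (-1.5, 1.5) contributes a regular 12-gon of circumradius 11 (area = (12/2)·11.000²·sin(360°/12) = 363.00 mm²); Taking the first minus the rest: starting from that combined region (462.00 mm²), the r=11 cylinder at (-1.5, 1.5) partially overlaps it — only the 88.50 mm² overlap (of its 363.00 mm²) is removed, clipping the outline — area = 373.50 mm². Checking containment: the cross-section at z = 21.12 is a subset of the cross-section at z = 19.2.

entirely on top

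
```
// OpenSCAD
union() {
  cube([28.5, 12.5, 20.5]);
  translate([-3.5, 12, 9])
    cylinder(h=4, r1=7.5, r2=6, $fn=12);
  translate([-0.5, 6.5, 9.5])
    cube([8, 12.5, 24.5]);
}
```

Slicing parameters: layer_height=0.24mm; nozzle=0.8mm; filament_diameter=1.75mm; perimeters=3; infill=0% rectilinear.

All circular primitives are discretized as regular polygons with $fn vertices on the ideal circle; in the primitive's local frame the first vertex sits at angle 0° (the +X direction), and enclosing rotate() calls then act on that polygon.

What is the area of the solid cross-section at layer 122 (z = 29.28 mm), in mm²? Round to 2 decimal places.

100.00 mm²

At z = 29.28 mm: the cube is absent (z outside [0, 20.5]); the cone at (-3.5, 12) does not reach this height (z outside [9, 13]); the 8×12.5 cube at (-0.5, 6.5) contributes its full rectangle (area 100.00 mm²); Taking the union: only the 8×12.5 cube at (-0.5, 6.5) is present, so the union is just that shape — area = 100.00 mm². Overall, the cross-section is a single solid region. Net area = 100.00 mm².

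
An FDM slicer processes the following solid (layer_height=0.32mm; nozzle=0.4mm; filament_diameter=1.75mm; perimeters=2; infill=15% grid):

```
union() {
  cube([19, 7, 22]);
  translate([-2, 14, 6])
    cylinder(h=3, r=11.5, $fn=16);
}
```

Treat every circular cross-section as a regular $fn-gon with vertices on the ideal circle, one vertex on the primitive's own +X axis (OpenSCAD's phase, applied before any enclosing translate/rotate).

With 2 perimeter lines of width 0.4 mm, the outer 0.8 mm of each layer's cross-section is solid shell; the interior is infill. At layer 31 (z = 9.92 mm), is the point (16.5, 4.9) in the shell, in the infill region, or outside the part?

infill

At z = 9.92 mm: the 19×7 cube contributes its full rectangle; the cylinder at (-2, 14) is not intersected at this z (z outside [6, 9]); Taking the union: only the 19×7 cube is present, so the union is just that shape — 1 connected region. Overall, the cross-section is a single solid region. The nearest boundary edge runs (19.00, 7.00)→(0.00, 7.00); distance from the point to it = 2.10 mm. The point is inside the cross-section and 2.10 mm from the nearest boundary — more than the 0.8 mm shell width (2 × 0.4), so it's in the infill interior.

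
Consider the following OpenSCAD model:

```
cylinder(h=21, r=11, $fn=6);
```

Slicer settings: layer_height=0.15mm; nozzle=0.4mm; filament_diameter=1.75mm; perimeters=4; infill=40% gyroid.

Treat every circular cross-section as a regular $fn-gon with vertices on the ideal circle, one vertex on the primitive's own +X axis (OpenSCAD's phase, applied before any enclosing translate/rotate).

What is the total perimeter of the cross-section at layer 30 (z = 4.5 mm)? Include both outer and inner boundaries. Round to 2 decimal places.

At z = 4.5 mm: the cylinder: section is a regular 6-gon, circumradius r=11 (perimeter = 2·6·11.000·sin(180°/6) = 66.00 mm). Overall, the cross-section is a single solid region. Total boundary length (outer) = 66.00 mm.

66.00 mm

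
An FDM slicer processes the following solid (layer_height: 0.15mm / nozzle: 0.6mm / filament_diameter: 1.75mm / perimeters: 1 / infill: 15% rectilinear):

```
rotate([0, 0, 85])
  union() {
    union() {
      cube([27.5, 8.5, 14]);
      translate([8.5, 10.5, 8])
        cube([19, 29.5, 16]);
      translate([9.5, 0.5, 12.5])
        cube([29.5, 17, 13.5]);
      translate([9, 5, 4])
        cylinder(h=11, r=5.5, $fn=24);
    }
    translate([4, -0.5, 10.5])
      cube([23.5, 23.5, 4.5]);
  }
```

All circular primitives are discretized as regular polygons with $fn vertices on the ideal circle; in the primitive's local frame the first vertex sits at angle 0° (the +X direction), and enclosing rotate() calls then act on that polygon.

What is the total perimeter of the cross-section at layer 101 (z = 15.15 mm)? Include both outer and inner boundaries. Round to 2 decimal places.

140.00 mm

At z = 15.15 mm: the cube does not reach this height (z outside [0, 14]); the cube at (8.5, 10.5) (footprint 19×29.5) is included at this height (perimeter 97.00 mm); the cube at (9.5, 0.5) (footprint 29.5×17) is included at this height (perimeter 93.00 mm); the cylinder at (9, 5) does not reach this height (z outside [4, 15]); Merging all regions: the regions partially overlap (shared area 126.00 mm²), so the edge portions inside another operand are dropped and the merged outline is re-measured after clipping — boundary = 140.00 mm; the cube at (4, -0.5) does not reach this height (z outside [10.5, 15]); Combining (union): only the result so far is present, so the union is just that shape — boundary = 140.00 mm; (whole slice rotated 85° about Z — lengths, areas and connectivity unchanged). Overall, the cross-section is a single solid region. Total boundary length (outer) = 140.00 mm.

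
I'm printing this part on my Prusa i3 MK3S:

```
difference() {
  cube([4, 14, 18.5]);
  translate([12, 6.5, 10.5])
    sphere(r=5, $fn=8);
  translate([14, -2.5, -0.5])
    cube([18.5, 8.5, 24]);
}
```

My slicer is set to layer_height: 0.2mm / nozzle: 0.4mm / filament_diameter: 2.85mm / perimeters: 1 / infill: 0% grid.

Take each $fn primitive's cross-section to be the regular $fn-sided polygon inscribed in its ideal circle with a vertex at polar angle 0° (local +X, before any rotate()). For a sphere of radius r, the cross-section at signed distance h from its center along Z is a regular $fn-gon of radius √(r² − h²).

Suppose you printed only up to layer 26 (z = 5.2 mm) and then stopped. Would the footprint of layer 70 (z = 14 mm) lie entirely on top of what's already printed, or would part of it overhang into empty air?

Compare the two slices. At z = 5.2: the 4×14 cube contributes its full rectangle (area 56.00 mm²); the sphere at (12, 6.5) is absent (|z−center|=5.300 > r=5); the 18.5×8.5 cube at (14, -2.5) contributes its full rectangle (area 157.25 mm²); After the difference (first − rest): starting from the 4×14 cube (56.00 mm²), the 18.5×8.5 cube at (14, -2.5) misses the remaining region (no effect) — area = 56.00 mm². At z = 14: the 4×14 cube contributes its full rectangle (area 56.00 mm²); the sphere at (12, 6.5): section is a regular 8-gon, circumradius = √(r²−h²) = √(5²−3.5²) = 3.571 (area = (8/2)·3.571²·sin(360°/8) = 36.06 mm²); the cube at (14, -2.5) is present — its section is the full 18.5×8.5 rectangle (area 157.25 mm²); Taking the first minus the rest: starting from the 4×14 cube (56.00 mm²), the r=5 sphere at (12, 6.5) misses the remaining region (no effect); the 18.5×8.5 cube at (14, -2.5) misses the remaining region (no effect) — area = 56.00 mm². Checking containment: the cross-section at z = 14 is a subset of the cross-section at z = 5.2.

entirely on top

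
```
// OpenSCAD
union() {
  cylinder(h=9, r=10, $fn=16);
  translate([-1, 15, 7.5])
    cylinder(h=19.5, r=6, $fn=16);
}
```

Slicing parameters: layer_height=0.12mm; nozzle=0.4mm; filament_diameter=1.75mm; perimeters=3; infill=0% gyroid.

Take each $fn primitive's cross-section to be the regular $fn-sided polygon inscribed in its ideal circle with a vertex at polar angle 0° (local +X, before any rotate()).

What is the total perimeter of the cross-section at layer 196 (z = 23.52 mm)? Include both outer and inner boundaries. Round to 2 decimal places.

At z = 23.52 mm: the cylinder is absent (z outside [0, 9]); the r=6 cylinder at (-1, 15) gives a regular 16-gon of circumradius 6 (constant along its height) (perimeter = 2·16·6.000·sin(180°/16) = 37.46 mm); Combining (union): only the r=6 cylinder at (-1, 15) is present, so the union is just that shape — boundary = 37.46 mm. Overall, the cross-section is a single solid region. Total boundary length (outer) = 37.46 mm.

37.46 mm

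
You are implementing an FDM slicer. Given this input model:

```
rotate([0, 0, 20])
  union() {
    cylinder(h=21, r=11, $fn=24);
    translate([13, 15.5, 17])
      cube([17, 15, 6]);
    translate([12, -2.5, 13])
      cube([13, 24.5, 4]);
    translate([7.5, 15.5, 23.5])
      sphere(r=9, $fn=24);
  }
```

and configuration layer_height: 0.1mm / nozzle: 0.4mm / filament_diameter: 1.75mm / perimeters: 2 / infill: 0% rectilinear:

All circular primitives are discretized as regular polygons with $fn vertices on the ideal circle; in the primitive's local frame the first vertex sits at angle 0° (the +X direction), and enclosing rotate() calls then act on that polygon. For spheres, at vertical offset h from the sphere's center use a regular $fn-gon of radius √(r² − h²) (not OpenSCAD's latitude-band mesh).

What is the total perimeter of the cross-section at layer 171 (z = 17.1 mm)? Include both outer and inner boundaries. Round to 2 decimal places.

165.37 mm

At z = 17.1 mm: the r=11 cylinder contributes a regular 24-gon of circumradius 11 (perimeter = 2·24·11.000·sin(180°/24) = 68.92 mm); the cube at (13, 15.5) (footprint 17×15) is included at this height (perimeter 64.00 mm); the cube at (12, -2.5) is not intersected at this z (z outside [13, 17]); the r=9 sphere at (7.5, 15.5) slices to a regular 24-gon of circumradius 6.328 (√(r²−h²) with h=6.4 from center) (perimeter = 2·24·6.328·sin(180°/24) = 39.64 mm); Combining (union): the regions partially overlap (shared area 1.63 mm²), so the edge portions inside another operand are dropped and the merged outline is re-measured after clipping — boundary = 165.37 mm; (whole slice rotated 20° about Z — lengths, areas and connectivity unchanged). Overall, the cross-section has 2 separate islands. Total boundary length (outer) = 165.37 mm.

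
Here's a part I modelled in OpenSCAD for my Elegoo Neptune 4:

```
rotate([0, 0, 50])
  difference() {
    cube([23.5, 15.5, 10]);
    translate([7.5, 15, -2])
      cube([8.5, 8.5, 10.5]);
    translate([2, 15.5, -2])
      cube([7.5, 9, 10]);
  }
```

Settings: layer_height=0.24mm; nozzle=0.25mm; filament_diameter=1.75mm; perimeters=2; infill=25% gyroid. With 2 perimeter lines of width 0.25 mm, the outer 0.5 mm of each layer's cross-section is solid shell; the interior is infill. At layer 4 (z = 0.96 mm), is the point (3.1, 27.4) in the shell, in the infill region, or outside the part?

At z = 0.96 mm: the 23.5×15.5 cube contributes its full rectangle; the cube at (7.5, 15) (footprint 8.5×8.5) is included at this height; the 7.5×9 cube at (2, 15.5) contributes its full rectangle; Taking the first minus the rest: starting from the 23.5×15.5 cube, the 8.5×8.5 cube at (7.5, 15) partially overlaps it — only the 4.25 mm² overlap (of its 72.25 mm²) is removed, clipping the outline; the 7.5×9 cube at (2, 15.5) misses the remaining region (no effect) — 1 connected region; (rotated 50° about Z; rotation is an isometry so areas/perimeters/island counts are preserved). Overall, the cross-section is a single solid region. Undo the 50° rotation: the query point maps to (22.982, 15.238) in the un-rotated model frame. The nearest boundary edge runs (16.00, 15.50)→(23.50, 15.50); distance from the point to it = 0.26 mm. The point is inside the cross-section, 0.26 mm from the nearest boundary — within the 0.5 mm shell band (2 × 0.25).

shell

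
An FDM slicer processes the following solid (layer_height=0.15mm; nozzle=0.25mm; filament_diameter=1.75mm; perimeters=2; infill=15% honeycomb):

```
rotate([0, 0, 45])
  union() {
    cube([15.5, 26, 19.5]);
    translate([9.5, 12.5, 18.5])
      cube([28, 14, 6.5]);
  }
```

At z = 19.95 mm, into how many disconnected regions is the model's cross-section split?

1

At z = 19.95 mm: the cube is absent (z outside [0, 19.5]); the cube at (9.5, 12.5) (footprint 28×14) is included at this height; Taking the union: only the 28×14 cube at (9.5, 12.5) is present, so the union is just that shape — 1 connected region; (whole slice rotated 45° about Z — lengths, areas and connectivity unchanged). The result has 1 disconnected region.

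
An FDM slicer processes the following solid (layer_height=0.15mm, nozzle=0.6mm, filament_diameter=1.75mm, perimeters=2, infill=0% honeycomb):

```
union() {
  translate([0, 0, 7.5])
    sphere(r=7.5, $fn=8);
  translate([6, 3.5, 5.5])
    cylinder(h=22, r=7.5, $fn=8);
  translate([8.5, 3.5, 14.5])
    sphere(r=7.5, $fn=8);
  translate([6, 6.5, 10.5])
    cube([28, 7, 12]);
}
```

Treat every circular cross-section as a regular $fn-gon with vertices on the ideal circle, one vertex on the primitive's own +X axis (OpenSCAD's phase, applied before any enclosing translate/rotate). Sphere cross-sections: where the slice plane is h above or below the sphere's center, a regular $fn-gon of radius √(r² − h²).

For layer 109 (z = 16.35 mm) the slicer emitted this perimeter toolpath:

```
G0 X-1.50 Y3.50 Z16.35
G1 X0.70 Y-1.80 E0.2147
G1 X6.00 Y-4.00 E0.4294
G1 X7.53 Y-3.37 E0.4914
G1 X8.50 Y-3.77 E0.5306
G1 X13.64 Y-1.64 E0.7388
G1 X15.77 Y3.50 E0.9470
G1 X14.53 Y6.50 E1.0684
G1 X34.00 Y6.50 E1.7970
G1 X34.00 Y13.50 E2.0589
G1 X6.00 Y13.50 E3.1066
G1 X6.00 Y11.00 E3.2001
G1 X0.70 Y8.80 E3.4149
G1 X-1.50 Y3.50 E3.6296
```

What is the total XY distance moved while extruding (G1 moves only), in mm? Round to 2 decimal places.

Sum the Euclidean lengths of each G1 segment: total = 97.00 mm.

97.00 mm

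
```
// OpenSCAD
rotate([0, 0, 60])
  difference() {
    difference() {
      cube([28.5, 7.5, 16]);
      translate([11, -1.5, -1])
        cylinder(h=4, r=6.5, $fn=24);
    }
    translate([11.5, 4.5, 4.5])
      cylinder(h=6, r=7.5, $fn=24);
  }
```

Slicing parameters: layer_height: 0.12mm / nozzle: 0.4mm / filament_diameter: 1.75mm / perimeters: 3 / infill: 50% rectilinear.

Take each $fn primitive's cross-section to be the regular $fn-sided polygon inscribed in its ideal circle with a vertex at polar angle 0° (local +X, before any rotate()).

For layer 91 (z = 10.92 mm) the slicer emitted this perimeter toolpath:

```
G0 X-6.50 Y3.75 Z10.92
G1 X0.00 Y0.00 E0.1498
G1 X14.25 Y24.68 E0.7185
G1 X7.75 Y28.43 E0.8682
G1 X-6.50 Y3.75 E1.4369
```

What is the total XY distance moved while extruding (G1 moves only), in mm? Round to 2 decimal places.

Sum the Euclidean lengths of each G1 segment: total = 72.01 mm.

72.01 mm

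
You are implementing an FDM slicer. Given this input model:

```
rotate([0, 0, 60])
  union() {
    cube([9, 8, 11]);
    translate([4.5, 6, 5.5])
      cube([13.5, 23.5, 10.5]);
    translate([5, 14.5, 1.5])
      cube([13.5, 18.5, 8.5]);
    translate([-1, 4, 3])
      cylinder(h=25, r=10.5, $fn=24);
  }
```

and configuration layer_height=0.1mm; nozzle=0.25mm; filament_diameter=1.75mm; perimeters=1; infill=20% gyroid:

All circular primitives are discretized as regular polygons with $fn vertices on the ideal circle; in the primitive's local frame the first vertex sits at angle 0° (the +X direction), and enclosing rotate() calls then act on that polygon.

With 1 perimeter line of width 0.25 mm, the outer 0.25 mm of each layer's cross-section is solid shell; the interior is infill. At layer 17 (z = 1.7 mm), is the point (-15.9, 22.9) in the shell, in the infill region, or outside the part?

At z = 1.7 mm: the cube (footprint 9×8) is included at this height; the cube at (4.5, 6) is absent (z outside [5.5, 16]); the cube at (5, 14.5) (footprint 13.5×18.5) is included at this height; the cylinder at (-1, 4) is absent (z outside [3, 28]); Taking the union: the 2 present regions are separate (no shared area or edge), so areas and boundary lengths simply add and each stays a separate island — 2 connected regions; (rotated 60° about Z; rotation is an isometry so areas/perimeters/island counts are preserved). Overall, the cross-section has 2 separate islands. Undo the 60° rotation: the query point maps to (11.882, 25.220) in the un-rotated model frame. The nearest boundary edge runs (18.50, 33.00)→(18.50, 14.50); distance from the point to it = 6.62 mm. (Shell/infill is judged within the island containing the point — the largest one.) The point is inside the cross-section and 6.62 mm from the nearest boundary — more than the 0.25 mm shell width (1 × 0.25), so it's in the infill interior.

infill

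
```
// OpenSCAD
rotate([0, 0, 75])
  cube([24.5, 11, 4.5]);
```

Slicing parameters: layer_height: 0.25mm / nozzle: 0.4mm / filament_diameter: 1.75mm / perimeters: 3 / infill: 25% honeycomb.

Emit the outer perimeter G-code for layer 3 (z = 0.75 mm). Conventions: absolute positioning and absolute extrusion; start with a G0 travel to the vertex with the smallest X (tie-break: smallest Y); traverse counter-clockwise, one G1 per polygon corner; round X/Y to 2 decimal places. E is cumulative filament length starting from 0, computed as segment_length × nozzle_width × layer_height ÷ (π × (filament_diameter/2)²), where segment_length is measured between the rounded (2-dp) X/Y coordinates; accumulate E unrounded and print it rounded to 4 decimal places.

G0 X-10.63 Y2.85 Z0.75
G1 X0.00 Y0.00 E0.4576
G1 X6.34 Y23.67 E1.4763
G1 X-4.28 Y26.51 E1.9334
G1 X-10.63 Y2.85 E2.9518

At z = 0.75 mm: the 24.5×11 cube contributes its full rectangle; (rotated 75° about Z; rotation is an isometry so areas/perimeters/island counts are preserved). The outline is a single polygon with 4 vertices. Extrusion per mm of travel: 0.4 × 0.25 / (π × 0.875²) = 0.041575. Accumulating E over each segment gives final E = 2.9518.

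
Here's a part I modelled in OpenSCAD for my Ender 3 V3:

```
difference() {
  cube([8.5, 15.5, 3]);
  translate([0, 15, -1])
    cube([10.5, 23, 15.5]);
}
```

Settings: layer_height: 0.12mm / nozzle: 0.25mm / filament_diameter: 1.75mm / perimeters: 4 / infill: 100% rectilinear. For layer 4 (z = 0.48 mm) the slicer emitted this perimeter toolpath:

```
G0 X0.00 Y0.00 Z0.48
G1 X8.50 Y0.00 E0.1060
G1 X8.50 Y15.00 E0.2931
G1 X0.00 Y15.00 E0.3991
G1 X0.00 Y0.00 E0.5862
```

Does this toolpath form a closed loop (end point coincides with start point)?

yes

Start point (G0): (0.00, 0.00). End point (last G1): the path returns to the start — closed.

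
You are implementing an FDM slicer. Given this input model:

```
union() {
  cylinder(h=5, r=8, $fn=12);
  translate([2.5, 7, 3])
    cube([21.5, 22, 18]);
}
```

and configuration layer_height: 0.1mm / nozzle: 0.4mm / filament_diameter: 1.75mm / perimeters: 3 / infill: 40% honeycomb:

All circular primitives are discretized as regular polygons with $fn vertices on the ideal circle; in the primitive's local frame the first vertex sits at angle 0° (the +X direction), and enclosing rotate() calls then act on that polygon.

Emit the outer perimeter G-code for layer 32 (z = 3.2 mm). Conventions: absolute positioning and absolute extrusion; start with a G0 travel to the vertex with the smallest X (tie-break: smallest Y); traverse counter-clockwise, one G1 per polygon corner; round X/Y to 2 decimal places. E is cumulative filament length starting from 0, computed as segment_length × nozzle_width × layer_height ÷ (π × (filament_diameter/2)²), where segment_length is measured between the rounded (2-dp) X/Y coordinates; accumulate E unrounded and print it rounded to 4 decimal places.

G0 X-8.00 Y0.00 Z3.20
G1 X-6.93 Y-4.00 E0.0689
G1 X-4.00 Y-6.93 E0.1378
G1 X0.00 Y-8.00 E0.2066
G1 X4.00 Y-6.93 E0.2755
G1 X6.93 Y-4.00 E0.3444
G1 X8.00 Y0.00 E0.4133
G1 X6.93 Y4.00 E0.4821
G1 X4.00 Y6.93 E0.5510
G1 X3.73 Y7.00 E0.5557
G1 X24.00 Y7.00 E0.8928
G1 X24.00 Y29.00 E1.2586
G1 X2.50 Y29.00 E1.6162
G1 X2.50 Y7.33 E1.9765
G1 X0.00 Y8.00 E2.0196
G1 X-4.00 Y6.93 E2.0884
G1 X-6.93 Y4.00 E2.1573
G1 X-8.00 Y0.00 E2.2262

At z = 3.2 mm: the r=8 cylinder contributes a regular 12-gon of circumradius 8; the cube at (2.5, 7) (footprint 21.5×22) is included at this height; Combining (union): the regions partially overlap (shared area 0.20 mm²), so overlapping operands fuse into one piece — 1 connected region. The outline is a single polygon with 17 vertices. Extrusion per mm of travel: 0.4 × 0.1 / (π × 0.875²) = 0.016630. Accumulating E over each segment gives final E = 2.2262.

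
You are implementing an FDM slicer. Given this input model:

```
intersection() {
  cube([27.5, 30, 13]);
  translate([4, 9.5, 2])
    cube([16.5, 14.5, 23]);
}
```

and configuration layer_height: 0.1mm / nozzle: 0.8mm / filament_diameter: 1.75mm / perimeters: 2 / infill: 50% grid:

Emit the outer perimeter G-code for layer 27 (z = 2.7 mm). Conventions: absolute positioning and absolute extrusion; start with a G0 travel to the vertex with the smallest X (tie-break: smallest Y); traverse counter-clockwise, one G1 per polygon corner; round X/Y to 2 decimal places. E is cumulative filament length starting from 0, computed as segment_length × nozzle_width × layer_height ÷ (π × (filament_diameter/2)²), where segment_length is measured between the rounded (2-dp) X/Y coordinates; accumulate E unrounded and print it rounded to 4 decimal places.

At z = 2.7 mm: the 27.5×30 cube contributes its full rectangle; the 16.5×14.5 cube at (4, 9.5) contributes its full rectangle; Taking the intersection: the 16.5×14.5 cube at (4, 9.5) lies inside the 27.5×30 cube, so the common part is the 16.5×14.5 cube at (4, 9.5) itself — 1 connected region. The outline is a single polygon with 4 vertices. Extrusion per mm of travel: 0.8 × 0.1 / (π × 0.875²) = 0.033260. Accumulating E over each segment gives final E = 2.0621.

G0 X4.00 Y9.50 Z2.70
G1 X20.50 Y9.50 E0.5488
G1 X20.50 Y24.00 E1.0311
G1 X4.00 Y24.00 E1.5799
G1 X4.00 Y9.50 E2.0621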